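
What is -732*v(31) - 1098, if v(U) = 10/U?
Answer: -41358/31 ≈ -1334.1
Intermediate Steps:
-732*v(31) - 1098 = -7320/31 - 1098 = -41358/31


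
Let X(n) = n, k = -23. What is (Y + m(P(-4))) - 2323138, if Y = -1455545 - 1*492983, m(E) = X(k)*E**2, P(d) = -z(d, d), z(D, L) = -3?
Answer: -4271873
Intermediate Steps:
P(d) = 3 (P(d) = -1*(-3) = 3)
m(E) = -23*E**2
Y = -1948528 (Y = -1455545 - 492983 = -1948528)
(Y + m(P(-4))) - 2323138 = (-1948528 - 23*3**2) - 2323138 = (-1948528 - 23*9) - 2323138 = (-1948528 - 207) - 2323138 = -1948735 - 2323138 = -4271873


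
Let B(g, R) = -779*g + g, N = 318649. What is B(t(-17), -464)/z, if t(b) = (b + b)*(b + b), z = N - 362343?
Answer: 449684/21847 ≈ 20.583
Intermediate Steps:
z = -43694 (z = 318649 - 362343 = -43694)
t(b) = 4*b² (t(b) = (2*b)*(2*b) = 4*b²)
B(g, R) = -778*g
B(t(-17), -464)/z = -3112*(-17)²/(-43694) = -3112*289*(-1/43694) = -778*1156*(-1/43694) = -899368*(-1/43694) = 449684/21847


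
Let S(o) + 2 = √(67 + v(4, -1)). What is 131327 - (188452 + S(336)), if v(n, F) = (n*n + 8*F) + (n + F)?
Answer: -57123 - √78 ≈ -57132.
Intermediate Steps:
v(n, F) = n + n² + 9*F (v(n, F) = (n² + 8*F) + (F + n) = n + n² + 9*F)
S(o) = -2 + √78 (S(o) = -2 + √(67 + (4 + 4² + 9*(-1))) = -2 + √(67 + (4 + 16 - 9)) = -2 + √(67 + 11) = -2 + √78)
131327 - (188452 + S(336)) = 131327 - (188452 + (-2 + √78)) = 131327 - (188450 + √78) = 131327 + (-188450 - √78) = -57123 - √78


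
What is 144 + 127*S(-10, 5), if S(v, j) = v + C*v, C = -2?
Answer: 1414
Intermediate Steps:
S(v, j) = -v (S(v, j) = v - 2*v = -v)
144 + 127*S(-10, 5) = 144 + 127*(-1*(-10)) = 144 + 127*10 = 144 + 1270 = 1414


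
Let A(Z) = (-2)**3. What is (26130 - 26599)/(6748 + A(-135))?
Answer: -469/6740 ≈ -0.069585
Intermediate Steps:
A(Z) = -8
(26130 - 26599)/(6748 + A(-135)) = (26130 - 26599)/(6748 - 8) = -469/6740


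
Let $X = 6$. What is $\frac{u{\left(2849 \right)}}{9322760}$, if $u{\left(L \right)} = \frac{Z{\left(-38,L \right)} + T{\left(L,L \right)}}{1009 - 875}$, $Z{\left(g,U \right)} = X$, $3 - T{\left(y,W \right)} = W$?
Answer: $- \frac{71}{31231246} \approx -2.2734 \cdot 10^{-6}$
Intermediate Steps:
$T{\left(y,W \right)} = 3 - W$
$Z{\left(g,U \right)} = 6$
$u{\left(L \right)} = \frac{9}{134} - \frac{L}{134}$ ($u{\left(L \right)} = \frac{6 - \left(-3 + L\right)}{1009 - 875} = \frac{9 - L}{134} = \left(9 - L\right) \frac{1}{134} = \frac{9}{134} - \frac{L}{134}$)
$\frac{u{\left(2849 \right)}}{9322760} = \frac{\frac{9}{134} - \frac{2849}{134}}{9322760} = \left(\frac{9}{134} - \frac{2849}{134}\right) \frac{1}{9322760} = \left(- \frac{1420}{67}\right) \frac{1}{9322760} = - \frac{71}{31231246}$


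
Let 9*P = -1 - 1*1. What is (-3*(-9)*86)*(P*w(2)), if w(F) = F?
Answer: -1032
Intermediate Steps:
P = -2/9 (P = (-1 - 1*1)/9 = (-1 - 1)/9 = (⅑)*(-2) = -2/9 ≈ -0.22222)
(-3*(-9)*86)*(P*w(2)) = (-3*(-9)*86)*(-2/9*2) = (27*86)*(-4/9) = 2322*(-4/9) = -1032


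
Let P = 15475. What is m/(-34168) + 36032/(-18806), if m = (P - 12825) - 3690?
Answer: -75723946/40160213 ≈ -1.8855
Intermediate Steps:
m = -1040 (m = (15475 - 12825) - 3690 = 2650 - 3690 = -1040)
m/(-34168) + 36032/(-18806) = -1040/(-34168) + 36032/(-18806) = -1040*(-1/34168) + 36032*(-1/18806) = 130/4271 - 18016/9403 = -75723946/40160213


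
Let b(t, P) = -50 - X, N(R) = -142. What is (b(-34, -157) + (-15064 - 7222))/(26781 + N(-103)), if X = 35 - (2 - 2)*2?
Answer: -22371/26639 ≈ -0.83978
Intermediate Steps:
X = 35 (X = 35 - 0*2 = 35 - 1*0 = 35 + 0 = 35)
b(t, P) = -85 (b(t, P) = -50 - 1*35 = -50 - 35 = -85)
(b(-34, -157) + (-15064 - 7222))/(26781 + N(-103)) = (-85 + (-15064 - 7222))/(26781 - 142) = (-85 - 22286)/26639 = -22371*1/26639 = -22371/26639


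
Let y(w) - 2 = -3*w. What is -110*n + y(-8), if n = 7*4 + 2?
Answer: -3274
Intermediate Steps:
y(w) = 2 - 3*w
n = 30 (n = 28 + 2 = 30)
-110*n + y(-8) = -110*30 + (2 - 3*(-8)) = -3300 + (2 + 24) = -3300 + 26 = -3274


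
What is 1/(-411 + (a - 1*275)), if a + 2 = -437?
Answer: -1/1125 ≈ -0.00088889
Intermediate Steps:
a = -439 (a = -2 - 437 = -439)
1/(-411 + (a - 1*275)) = 1/(-411 + (-439 - 1*275)) = 1/(-411 + (-439 - 275)) = 1/(-411 - 714) = 1/(-1125) = -1/1125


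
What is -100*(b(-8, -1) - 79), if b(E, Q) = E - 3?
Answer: 9000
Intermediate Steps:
b(E, Q) = -3 + E
-100*(b(-8, -1) - 79) = -100*((-3 - 8) - 79) = -100*(-11 - 79) = -100*(-90) = 9000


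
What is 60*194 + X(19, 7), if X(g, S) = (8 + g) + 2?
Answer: 11669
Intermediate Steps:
X(g, S) = 10 + g
60*194 + X(19, 7) = 60*194 + (10 + 19) = 11640 + 29 = 11669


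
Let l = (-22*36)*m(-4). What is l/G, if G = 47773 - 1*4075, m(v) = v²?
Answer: -2112/7283 ≈ -0.28999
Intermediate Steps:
l = -12672 (l = -22*36*(-4)² = -792*16 = -12672)
G = 43698 (G = 47773 - 4075 = 43698)
l/G = -12672/43698 = -12672*1/43698 = -2112/7283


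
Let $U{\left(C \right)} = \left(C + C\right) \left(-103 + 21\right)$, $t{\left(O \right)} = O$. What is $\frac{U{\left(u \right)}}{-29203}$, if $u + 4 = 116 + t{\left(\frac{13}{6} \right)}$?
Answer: $\frac{56170}{87609} \approx 0.64114$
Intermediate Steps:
$u = \frac{685}{6}$ ($u = -4 + \left(116 + \frac{13}{6}\right) = -4 + \frac{709}{6} = \frac{685}{6} \approx 114.17$)
$U{\left(C \right)} = - 164 C$ ($U{\left(C \right)} = 2 C \left(-82\right) = - 164 C$)
$\frac{U{\left(u \right)}}{-29203} = \frac{\left(-164\right) \frac{685}{6}}{-29203} = \left(- \frac{56170}{3}\right) \left(- \frac{1}{29203}\right) = \frac{56170}{87609}$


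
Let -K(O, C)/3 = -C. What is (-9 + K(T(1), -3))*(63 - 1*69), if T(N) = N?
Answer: 108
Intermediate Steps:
K(O, C) = 3*C (K(O, C) = -(-3)*C = 3*C)
(-9 + K(T(1), -3))*(63 - 1*69) = (-9 + 3*(-3))*(63 - 1*69) = (-9 - 9)*(63 - 69) = -18*(-6) = 108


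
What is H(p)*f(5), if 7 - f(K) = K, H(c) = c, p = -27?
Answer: -54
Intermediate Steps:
f(K) = 7 - K
H(p)*f(5) = -27*(7 - 1*5) = -27*(7 - 5) = -27*2 = -54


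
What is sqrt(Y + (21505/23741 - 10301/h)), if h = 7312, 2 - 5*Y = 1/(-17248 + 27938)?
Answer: I*sqrt(5541234509696157267973)/231965239060 ≈ 0.32091*I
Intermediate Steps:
Y = 21379/53450 (Y = 2/5 - 1/(5*(-17248 + 27938)) = 2/5 - 1/5/10690 = 2/5 - 1/5*1/10690 = 2/5 - 1/53450 = 21379/53450 ≈ 0.39998)
sqrt(Y + (21505/23741 - 10301/h)) = sqrt(21379/53450 + (21505/23741 - 10301/7312)) = sqrt(21379/53450 - 87311481/173594192) = sqrt(-477764214341/4639304781200) = I*sqrt(5541234509696157267973)/231965239060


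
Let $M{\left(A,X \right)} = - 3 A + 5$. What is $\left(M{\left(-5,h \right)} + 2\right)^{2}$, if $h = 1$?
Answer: $484$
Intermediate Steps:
$M{\left(A,X \right)} = 5 - 3 A$
$\left(M{\left(-5,h \right)} + 2\right)^{2} = \left(\left(5 - -15\right) + 2\right)^{2} = \left(\left(5 + 15\right) + 2\right)^{2} = \left(20 + 2\right)^{2} = 22^{2} = 484$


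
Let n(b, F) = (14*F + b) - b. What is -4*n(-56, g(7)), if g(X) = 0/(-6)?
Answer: 0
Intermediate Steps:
g(X) = 0 (g(X) = 0*(-1/6) = 0)
n(b, F) = 14*F (n(b, F) = (b + 14*F) - b = 14*F)
-4*n(-56, g(7)) = -56*0 = -4*0 = 0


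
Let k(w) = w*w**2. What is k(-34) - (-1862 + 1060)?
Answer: -38502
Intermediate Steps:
k(w) = w**3
k(-34) - (-1862 + 1060) = (-34)**3 - (-1862 + 1060) = -39304 - 1*(-802) = -39304 + 802 = -38502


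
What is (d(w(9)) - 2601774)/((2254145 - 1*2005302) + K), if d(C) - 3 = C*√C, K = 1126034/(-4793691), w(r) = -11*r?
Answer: -1781726603823/170410760497 - 203389461*I*√11/170410760497 ≈ -10.455 - 0.0039585*I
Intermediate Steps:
K = -160862/684813 (K = 1126034*(-1/4793691) = -160862/684813 ≈ -0.23490)
d(C) = 3 + C^(3/2) (d(C) = 3 + C*√C = 3 + C^(3/2))
(d(w(9)) - 2601774)/((2254145 - 1*2005302) + K) = ((3 + (-11*9)^(3/2)) - 2601774)/((2254145 - 1*2005302) - 160862/684813) = ((3 + (-99)^(3/2)) - 2601774)/((2254145 - 2005302) - 160862/684813) = ((3 - 297*I*√11) - 2601774)/(248843 - 160862/684813) = (-2601771 - 297*I*√11)/(170410760497/684813) = (-2601771 - 297*I*√11)*(684813/170410760497) = -1781726603823/170410760497 - 203389461*I*√11/170410760497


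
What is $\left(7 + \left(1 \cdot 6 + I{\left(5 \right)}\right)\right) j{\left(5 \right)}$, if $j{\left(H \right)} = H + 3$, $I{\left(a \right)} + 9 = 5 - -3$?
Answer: $96$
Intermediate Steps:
$I{\left(a \right)} = -1$ ($I{\left(a \right)} = -9 + \left(5 - -3\right) = -9 + \left(5 + 3\right) = -9 + 8 = -1$)
$j{\left(H \right)} = 3 + H$
$\left(7 + \left(1 \cdot 6 + I{\left(5 \right)}\right)\right) j{\left(5 \right)} = \left(7 + \left(1 \cdot 6 - 1\right)\right) \left(3 + 5\right) = \left(7 + \left(6 - 1\right)\right) 8 = \left(7 + 5\right) 8 = 12 \cdot 8 = 96$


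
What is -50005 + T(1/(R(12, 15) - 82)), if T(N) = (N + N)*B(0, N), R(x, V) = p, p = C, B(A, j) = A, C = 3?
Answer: -50005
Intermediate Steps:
p = 3
R(x, V) = 3
T(N) = 0 (T(N) = (N + N)*0 = (2*N)*0 = 0)
-50005 + T(1/(R(12, 15) - 82)) = -50005 + 0 = -50005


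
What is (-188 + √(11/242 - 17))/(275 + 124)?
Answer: -188/399 + I*√8206/8778 ≈ -0.47118 + 0.01032*I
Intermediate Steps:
(-188 + √(11/242 - 17))/(275 + 124) = (-188 + √(11*(1/242) - 17))/399 = (-188 + √(1/22 - 17))*(1/399) = (-188 + √(-373/22))*(1/399) = (-188 + I*√8206/22)*(1/399) = -188/399 + I*√8206/8778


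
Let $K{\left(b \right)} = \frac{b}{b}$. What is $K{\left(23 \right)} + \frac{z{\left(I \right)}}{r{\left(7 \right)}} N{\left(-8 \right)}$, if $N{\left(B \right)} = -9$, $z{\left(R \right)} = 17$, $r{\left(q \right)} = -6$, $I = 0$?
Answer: $\frac{53}{2} \approx 26.5$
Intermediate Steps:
$K{\left(b \right)} = 1$
$K{\left(23 \right)} + \frac{z{\left(I \right)}}{r{\left(7 \right)}} N{\left(-8 \right)} = 1 + \frac{17}{-6} \left(-9\right) = 1 + 17 \left(- \frac{1}{6}\right) \left(-9\right) = 1 - - \frac{51}{2} = 1 + \frac{51}{2} = \frac{53}{2}$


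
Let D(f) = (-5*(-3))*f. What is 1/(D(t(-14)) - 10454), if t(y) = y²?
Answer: -1/7514 ≈ -0.00013308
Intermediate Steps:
D(f) = 15*f
1/(D(t(-14)) - 10454) = 1/(15*(-14)² - 10454) = 1/(15*196 - 10454) = 1/(2940 - 10454) = 1/(-7514) = -1/7514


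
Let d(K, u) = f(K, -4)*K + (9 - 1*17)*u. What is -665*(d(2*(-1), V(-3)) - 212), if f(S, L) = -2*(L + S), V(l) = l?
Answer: 140980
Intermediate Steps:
f(S, L) = -2*L - 2*S
d(K, u) = -8*u + K*(8 - 2*K) (d(K, u) = (-2*(-4) - 2*K)*K + (9 - 1*17)*u = (8 - 2*K)*K + (9 - 17)*u = K*(8 - 2*K) - 8*u = -8*u + K*(8 - 2*K))
-665*(d(2*(-1), V(-3)) - 212) = -665*((-8*(-3) - 2*2*(-1)*(-4 + 2*(-1))) - 212) = -665*((24 - 2*(-2)*(-4 - 2)) - 212) = -665*((24 - 2*(-2)*(-6)) - 212) = -665*((24 - 24) - 212) = -665*(0 - 212) = -665*(-212) = 140980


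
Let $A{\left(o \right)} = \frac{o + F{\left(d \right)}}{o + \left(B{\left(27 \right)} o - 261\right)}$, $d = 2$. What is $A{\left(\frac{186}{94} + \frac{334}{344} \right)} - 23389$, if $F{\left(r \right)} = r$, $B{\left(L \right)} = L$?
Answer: $- \frac{33733152709}{1442264} \approx -23389.0$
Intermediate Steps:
$A{\left(o \right)} = \frac{2 + o}{-261 + 28 o}$ ($A{\left(o \right)} = \frac{o + 2}{o + \left(27 o - 261\right)} = \frac{2 + o}{o + \left(-261 + 27 o\right)} = \frac{2 + o}{-261 + 28 o}$)
$A{\left(\frac{186}{94} + \frac{334}{344} \right)} - 23389 = \frac{2 + \left(\frac{186}{94} + \frac{334}{344}\right)}{-261 + 28 \left(\frac{186}{94} + \frac{334}{344}\right)} - 23389 = \frac{2 + \left(186 \cdot \frac{1}{94} + 334 \cdot \frac{1}{344}\right)}{-261 + 28 \left(186 \cdot \frac{1}{94} + 334 \cdot \frac{1}{344}\right)} - 23389 = \frac{2 + \left(\frac{93}{47} + \frac{167}{172}\right)}{-261 + 28 \left(\frac{93}{47} + \frac{167}{172}\right)} - 23389 = \frac{2 + \frac{23845}{8084}}{-261 + 28 \cdot \frac{23845}{8084}} - 23389 = \frac{1}{-261 + \frac{166915}{2021}} \cdot \frac{40013}{8084} - 23389 = \frac{1}{- \frac{360566}{2021}} \cdot \frac{40013}{8084} - 23389 = \left(- \frac{2021}{360566}\right) \frac{40013}{8084} - 23389 = - \frac{40013}{1442264} - 23389 = - \frac{33733152709}{1442264}$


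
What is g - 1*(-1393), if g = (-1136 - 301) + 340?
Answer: 296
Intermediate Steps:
g = -1097 (g = -1437 + 340 = -1097)
g - 1*(-1393) = -1097 - 1*(-1393) = -1097 + 1393 = 296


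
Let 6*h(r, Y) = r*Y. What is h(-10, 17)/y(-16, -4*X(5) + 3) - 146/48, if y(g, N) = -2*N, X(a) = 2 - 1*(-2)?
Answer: -1289/312 ≈ -4.1314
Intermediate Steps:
X(a) = 4 (X(a) = 2 + 2 = 4)
h(r, Y) = Y*r/6 (h(r, Y) = (r*Y)/6 = (Y*r)/6 = Y*r/6)
h(-10, 17)/y(-16, -4*X(5) + 3) - 146/48 = ((1/6)*17*(-10))/((-2*(-4*4 + 3))) - 146/48 = -85*(-1/(2*(-16 + 3)))/3 - 146*1/48 = -85/(3*((-2*(-13)))) - 73/24 = -85/3/26 - 73/24 = -85/3*1/26 - 73/24 = -85/78 - 73/24 = -1289/312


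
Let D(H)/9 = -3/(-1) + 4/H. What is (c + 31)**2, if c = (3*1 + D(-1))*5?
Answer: 1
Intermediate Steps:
D(H) = 27 + 36/H (D(H) = 9*(-3/(-1) + 4/H) = 9*(-3*(-1) + 4/H) = 9*(3 + 4/H) = 27 + 36/H)
c = -30 (c = (3*1 + (27 + 36/(-1)))*5 = (3 + (27 + 36*(-1)))*5 = (3 + (27 - 36))*5 = (3 - 9)*5 = -6*5 = -30)
(c + 31)**2 = (-30 + 31)**2 = 1**2 = 1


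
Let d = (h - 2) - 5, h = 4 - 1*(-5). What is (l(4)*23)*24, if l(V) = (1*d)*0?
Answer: 0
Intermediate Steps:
h = 9 (h = 4 + 5 = 9)
d = 2 (d = (9 - 2) - 5 = 7 - 5 = 2)
l(V) = 0 (l(V) = (1*2)*0 = 2*0 = 0)
(l(4)*23)*24 = (0*23)*24 = 0*24 = 0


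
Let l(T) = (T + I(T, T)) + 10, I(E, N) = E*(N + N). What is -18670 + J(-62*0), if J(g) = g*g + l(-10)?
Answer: -18470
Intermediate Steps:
I(E, N) = 2*E*N (I(E, N) = E*(2*N) = 2*E*N)
l(T) = 10 + T + 2*T**2 (l(T) = (T + 2*T*T) + 10 = (T + 2*T**2) + 10 = 10 + T + 2*T**2)
J(g) = 200 + g**2 (J(g) = g*g + (10 - 10 + 2*(-10)**2) = g**2 + (10 - 10 + 2*100) = g**2 + (10 - 10 + 200) = g**2 + 200 = 200 + g**2)
-18670 + J(-62*0) = -18670 + (200 + (-62*0)**2) = -18670 + (200 + 0**2) = -18670 + (200 + 0) = -18670 + 200 = -18470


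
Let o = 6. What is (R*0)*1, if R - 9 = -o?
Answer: 0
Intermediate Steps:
R = 3 (R = 9 - 1*6 = 9 - 6 = 3)
(R*0)*1 = (3*0)*1 = 0*1 = 0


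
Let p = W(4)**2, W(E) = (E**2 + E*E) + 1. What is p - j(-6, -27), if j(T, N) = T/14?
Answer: 7626/7 ≈ 1089.4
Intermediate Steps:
W(E) = 1 + 2*E**2 (W(E) = (E**2 + E**2) + 1 = 2*E**2 + 1 = 1 + 2*E**2)
j(T, N) = T/14 (j(T, N) = T*(1/14) = T/14)
p = 1089 (p = (1 + 2*4**2)**2 = (1 + 2*16)**2 = (1 + 32)**2 = 33**2 = 1089)
p - j(-6, -27) = 1089 - (-6)/14 = 1089 - 1*(-3/7) = 1089 + 3/7 = 7626/7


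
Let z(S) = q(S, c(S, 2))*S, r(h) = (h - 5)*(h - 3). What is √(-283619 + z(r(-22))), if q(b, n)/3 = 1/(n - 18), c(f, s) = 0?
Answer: I*√1134926/2 ≈ 532.66*I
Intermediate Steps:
q(b, n) = 3/(-18 + n) (q(b, n) = 3/(n - 18) = 3/(-18 + n))
r(h) = (-5 + h)*(-3 + h)
z(S) = -S/6 (z(S) = (3/(-18 + 0))*S = (3/(-18))*S = (3*(-1/18))*S = -S/6)
√(-283619 + z(r(-22))) = √(-283619 - (15 + (-22)² - 8*(-22))/6) = √(-283619 - (15 + 484 + 176)/6) = √(-283619 - ⅙*675) = √(-283619 - 225/2) = √(-567463/2) = I*√1134926/2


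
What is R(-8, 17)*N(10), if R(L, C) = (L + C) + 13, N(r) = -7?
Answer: -154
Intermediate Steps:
R(L, C) = 13 + C + L (R(L, C) = (C + L) + 13 = 13 + C + L)
R(-8, 17)*N(10) = (13 + 17 - 8)*(-7) = 22*(-7) = -154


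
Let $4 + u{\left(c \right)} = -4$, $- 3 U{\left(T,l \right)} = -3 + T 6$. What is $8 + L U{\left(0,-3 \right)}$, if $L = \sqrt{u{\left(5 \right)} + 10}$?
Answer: $8 + \sqrt{2} \approx 9.4142$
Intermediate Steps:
$U{\left(T,l \right)} = 1 - 2 T$ ($U{\left(T,l \right)} = - \frac{-3 + T 6}{3} = - \frac{-3 + 6 T}{3} = 1 - 2 T$)
$u{\left(c \right)} = -8$ ($u{\left(c \right)} = -4 - 4 = -8$)
$L = \sqrt{2}$ ($L = \sqrt{-8 + 10} = \sqrt{2} \approx 1.4142$)
$8 + L U{\left(0,-3 \right)} = 8 + \sqrt{2} \left(1 - 0\right) = 8 + \sqrt{2} \left(1 + 0\right) = 8 + \sqrt{2} \cdot 1 = 8 + \sqrt{2}$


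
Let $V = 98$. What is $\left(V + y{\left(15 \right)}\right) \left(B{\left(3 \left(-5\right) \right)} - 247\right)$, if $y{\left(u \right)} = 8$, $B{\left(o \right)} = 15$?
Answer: $-24592$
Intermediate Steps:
$\left(V + y{\left(15 \right)}\right) \left(B{\left(3 \left(-5\right) \right)} - 247\right) = \left(98 + 8\right) \left(15 - 247\right) = 106 \left(-232\right) = -24592$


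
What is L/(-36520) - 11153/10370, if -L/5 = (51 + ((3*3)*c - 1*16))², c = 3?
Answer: -2599952/4733905 ≈ -0.54922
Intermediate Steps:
L = -19220 (L = -5*(51 + ((3*3)*3 - 1*16))² = -5*(51 + (9*3 - 16))² = -5*(51 + (27 - 16))² = -5*(51 + 11)² = -5*62² = -5*3844 = -19220)
L/(-36520) - 11153/10370 = -19220/(-36520) - 11153/10370 = -19220*(-1/36520) - 11153*1/10370 = 961/1826 - 11153/10370 = -2599952/4733905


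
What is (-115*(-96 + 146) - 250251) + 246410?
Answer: -9591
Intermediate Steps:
(-115*(-96 + 146) - 250251) + 246410 = (-115*50 - 250251) + 246410 = (-5750 - 250251) + 246410 = -256001 + 246410 = -9591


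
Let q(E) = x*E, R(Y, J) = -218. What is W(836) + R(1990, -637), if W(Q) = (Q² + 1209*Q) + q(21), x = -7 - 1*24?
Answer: 1708751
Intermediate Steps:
x = -31 (x = -7 - 24 = -31)
q(E) = -31*E
W(Q) = -651 + Q² + 1209*Q (W(Q) = (Q² + 1209*Q) - 31*21 = (Q² + 1209*Q) - 651 = -651 + Q² + 1209*Q)
W(836) + R(1990, -637) = (-651 + 836² + 1209*836) - 218 = (-651 + 698896 + 1010724) - 218 = 1708969 - 218 = 1708751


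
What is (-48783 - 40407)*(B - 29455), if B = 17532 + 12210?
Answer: -25597530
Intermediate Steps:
B = 29742
(-48783 - 40407)*(B - 29455) = (-48783 - 40407)*(29742 - 29455) = -89190*287 = -25597530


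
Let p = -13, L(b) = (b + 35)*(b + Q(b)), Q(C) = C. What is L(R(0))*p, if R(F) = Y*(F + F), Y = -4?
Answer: 0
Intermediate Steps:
R(F) = -8*F (R(F) = -4*(F + F) = -8*F)
L(b) = 2*b*(35 + b) (L(b) = (b + 35)*(b + b) = (35 + b)*(2*b) = 2*b*(35 + b))
L(R(0))*p = (2*(-8*0)*(35 - 8*0))*(-13) = (2*0*(35 + 0))*(-13) = (2*0*35)*(-13) = 0*(-13) = 0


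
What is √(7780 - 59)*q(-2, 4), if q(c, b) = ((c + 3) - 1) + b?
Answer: 4*√7721 ≈ 351.48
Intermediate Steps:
q(c, b) = 2 + b + c (q(c, b) = ((3 + c) - 1) + b = (2 + c) + b = 2 + b + c)
√(7780 - 59)*q(-2, 4) = √(7780 - 59)*(2 + 4 - 2) = √7721*4 = 4*√7721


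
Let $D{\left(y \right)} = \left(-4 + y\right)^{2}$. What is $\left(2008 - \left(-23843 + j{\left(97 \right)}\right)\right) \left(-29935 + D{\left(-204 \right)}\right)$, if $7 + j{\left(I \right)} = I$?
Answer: $343368369$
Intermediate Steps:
$j{\left(I \right)} = -7 + I$
$\left(2008 - \left(-23843 + j{\left(97 \right)}\right)\right) \left(-29935 + D{\left(-204 \right)}\right) = \left(2008 + \left(23843 - \left(-7 + 97\right)\right)\right) \left(-29935 + \left(-4 - 204\right)^{2}\right) = \left(2008 + \left(23843 - 90\right)\right) \left(-29935 + \left(-208\right)^{2}\right) = \left(2008 + \left(23843 - 90\right)\right) \left(-29935 + 43264\right) = \left(2008 + 23753\right) 13329 = 25761 \cdot 13329 = 343368369$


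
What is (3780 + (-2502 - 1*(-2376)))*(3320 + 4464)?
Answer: 28442736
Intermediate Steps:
(3780 + (-2502 - 1*(-2376)))*(3320 + 4464) = (3780 + (-2502 + 2376))*7784 = (3780 - 126)*7784 = 3654*7784 = 28442736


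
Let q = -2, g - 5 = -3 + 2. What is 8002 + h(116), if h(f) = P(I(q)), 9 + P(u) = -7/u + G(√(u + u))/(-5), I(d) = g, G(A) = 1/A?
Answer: 31965/4 - √2/20 ≈ 7991.2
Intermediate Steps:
g = 4 (g = 5 + (-3 + 2) = 5 - 1 = 4)
I(d) = 4
P(u) = -9 - 7/u - √2/(10*√u) (P(u) = -9 + (-7/u + 1/(√(u + u)*(-5))) = -9 + (-7/u - ⅕/√(2*u)) = -9 + (-7/u - ⅕/(√2*√u)) = -9 + (-7/u + (√2/(2*√u))*(-⅕)) = -9 + (-7/u - √2/(10*√u)) = -9 - 7/u - √2/(10*√u))
h(f) = -43/4 - √2/20 (h(f) = -9 - 7/4 - √2/(10*√4) = -9 - 7*¼ - ⅒*√2*½ = -9 - 7/4 - √2/20 = -43/4 - √2/20)
8002 + h(116) = 8002 + (-43/4 - √2/20) = 31965/4 - √2/20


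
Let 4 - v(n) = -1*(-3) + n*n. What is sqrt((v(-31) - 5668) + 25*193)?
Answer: I*sqrt(1803) ≈ 42.462*I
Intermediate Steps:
v(n) = 1 - n**2 (v(n) = 4 - (-1*(-3) + n*n) = 4 - (3 + n**2) = 4 + (-3 - n**2) = 1 - n**2)
sqrt((v(-31) - 5668) + 25*193) = sqrt(((1 - 1*(-31)**2) - 5668) + 25*193) = sqrt(((1 - 1*961) - 5668) + 4825) = sqrt(((1 - 961) - 5668) + 4825) = sqrt((-960 - 5668) + 4825) = sqrt(-6628 + 4825) = sqrt(-1803) = I*sqrt(1803)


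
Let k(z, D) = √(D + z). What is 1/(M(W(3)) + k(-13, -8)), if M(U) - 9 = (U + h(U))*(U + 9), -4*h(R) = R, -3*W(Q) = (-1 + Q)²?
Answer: 12/205 - 9*I*√21/205 ≈ 0.058537 - 0.20119*I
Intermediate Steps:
W(Q) = -(-1 + Q)²/3
h(R) = -R/4
M(U) = 9 + 3*U*(9 + U)/4 (M(U) = 9 + (U - U/4)*(U + 9) = 9 + (3*U/4)*(9 + U) = 9 + 3*U*(9 + U)/4)
1/(M(W(3)) + k(-13, -8)) = 1/((9 + 3*(-(-1 + 3)²/3)²/4 + 27*(-(-1 + 3)²/3)/4) + √(-8 - 13)) = 1/((9 + 3*(-⅓*2²)²/4 + 27*(-⅓*2²)/4) + √(-21)) = 1/((9 + 3*(-⅓*4)²/4 + 27*(-⅓*4)/4) + I*√21) = 1/((9 + 3*(-4/3)²/4 + (27/4)*(-4/3)) + I*√21) = 1/((9 + (¾)*(16/9) - 9) + I*√21) = 1/((9 + 4/3 - 9) + I*√21) = 1/(4/3 + I*√21)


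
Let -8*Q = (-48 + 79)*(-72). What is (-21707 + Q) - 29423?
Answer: -50851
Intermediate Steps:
Q = 279 (Q = -(-48 + 79)*(-72)/8 = -31*(-72)/8 = -1/8*(-2232) = 279)
(-21707 + Q) - 29423 = (-21707 + 279) - 29423 = -21428 - 29423 = -50851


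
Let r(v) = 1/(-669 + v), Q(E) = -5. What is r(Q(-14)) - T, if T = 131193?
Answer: -88424083/674 ≈ -1.3119e+5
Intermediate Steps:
r(Q(-14)) - T = 1/(-669 - 5) - 1*131193 = 1/(-674) - 131193 = -1/674 - 131193 = -88424083/674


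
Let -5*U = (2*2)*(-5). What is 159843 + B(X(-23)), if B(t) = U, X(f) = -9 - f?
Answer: 159847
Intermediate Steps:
U = 4 (U = -2*2*(-5)/5 = -4*(-5)/5 = -⅕*(-20) = 4)
B(t) = 4
159843 + B(X(-23)) = 159843 + 4 = 159847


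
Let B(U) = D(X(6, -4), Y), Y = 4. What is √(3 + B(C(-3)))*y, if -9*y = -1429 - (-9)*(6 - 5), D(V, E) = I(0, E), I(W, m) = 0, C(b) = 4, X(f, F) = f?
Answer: 1420*√3/9 ≈ 273.28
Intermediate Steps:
D(V, E) = 0
B(U) = 0
y = 1420/9 (y = -(-1429 - (-9)*(6 - 5))/9 = -(-1429 - (-9))/9 = -(-1429 - 1*(-9))/9 = -(-1429 + 9)/9 = -⅑*(-1420) = 1420/9 ≈ 157.78)
√(3 + B(C(-3)))*y = √(3 + 0)*(1420/9) = √3*(1420/9) = 1420*√3/9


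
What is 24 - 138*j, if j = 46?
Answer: -6324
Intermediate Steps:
24 - 138*j = 24 - 138*46 = 24 - 6348 = -6324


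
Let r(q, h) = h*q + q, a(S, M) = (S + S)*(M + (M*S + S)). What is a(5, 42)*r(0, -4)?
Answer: 0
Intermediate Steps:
a(S, M) = 2*S*(M + S + M*S) (a(S, M) = (2*S)*(M + (S + M*S)) = (2*S)*(M + S + M*S) = 2*S*(M + S + M*S))
r(q, h) = q + h*q
a(5, 42)*r(0, -4) = (2*5*(42 + 5 + 42*5))*(0*(1 - 4)) = (2*5*(42 + 5 + 210))*(0*(-3)) = (2*5*257)*0 = 2570*0 = 0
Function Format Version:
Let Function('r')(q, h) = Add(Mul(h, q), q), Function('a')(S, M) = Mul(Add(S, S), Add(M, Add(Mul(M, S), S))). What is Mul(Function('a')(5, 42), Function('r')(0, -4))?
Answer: 0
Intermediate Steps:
Function('a')(S, M) = Mul(2, S, Add(M, S, Mul(M, S))) (Function('a')(S, M) = Mul(Mul(2, S), Add(M, Add(S, Mul(M, S)))) = Mul(Mul(2, S), Add(M, S, Mul(M, S))) = Mul(2, S, Add(M, S, Mul(M, S))))
Function('r')(q, h) = Add(q, Mul(h, q))
Mul(Function('a')(5, 42), Function('r')(0, -4)) = Mul(Mul(2, 5, Add(42, 5, Mul(42, 5))), Mul(0, Add(1, -4))) = Mul(Mul(2, 5, Add(42, 5, 210)), Mul(0, -3)) = Mul(Mul(2, 5, 257), 0) = Mul(2570, 0) = 0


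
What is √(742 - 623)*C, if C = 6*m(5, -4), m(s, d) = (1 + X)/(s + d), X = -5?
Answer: -24*√119 ≈ -261.81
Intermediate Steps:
m(s, d) = -4/(d + s) (m(s, d) = (1 - 5)/(s + d) = -4/(d + s))
C = -24 (C = 6*(-4/(-4 + 5)) = 6*(-4/1) = 6*(-4*1) = 6*(-4) = -24)
√(742 - 623)*C = √(742 - 623)*(-24) = √119*(-24) = -24*√119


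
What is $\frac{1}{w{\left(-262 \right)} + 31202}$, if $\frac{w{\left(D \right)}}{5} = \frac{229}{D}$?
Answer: $\frac{262}{8173779} \approx 3.2054 \cdot 10^{-5}$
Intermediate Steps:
$w{\left(D \right)} = \frac{1145}{D}$ ($w{\left(D \right)} = 5 \frac{229}{D} = \frac{1145}{D}$)
$\frac{1}{w{\left(-262 \right)} + 31202} = \frac{1}{\frac{1145}{-262} + 31202} = \frac{1}{1145 \left(- \frac{1}{262}\right) + 31202} = \frac{1}{- \frac{1145}{262} + 31202} = \frac{1}{\frac{8173779}{262}} = \frac{262}{8173779}$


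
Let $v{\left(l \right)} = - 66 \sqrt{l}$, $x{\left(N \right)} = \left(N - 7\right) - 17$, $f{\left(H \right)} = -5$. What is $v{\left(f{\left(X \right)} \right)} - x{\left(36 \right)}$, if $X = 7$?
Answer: $-12 - 66 i \sqrt{5} \approx -12.0 - 147.58 i$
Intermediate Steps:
$x{\left(N \right)} = -24 + N$ ($x{\left(N \right)} = \left(-7 + N\right) - 17 = -24 + N$)
$v{\left(f{\left(X \right)} \right)} - x{\left(36 \right)} = - 66 \sqrt{-5} - \left(-24 + 36\right) = - 66 i \sqrt{5} - 12 = -12 - 66 i \sqrt{5}$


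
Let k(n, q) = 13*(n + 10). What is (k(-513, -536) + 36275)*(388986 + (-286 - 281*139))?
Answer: 10396924776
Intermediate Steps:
k(n, q) = 130 + 13*n (k(n, q) = 13*(10 + n) = 130 + 13*n)
(k(-513, -536) + 36275)*(388986 + (-286 - 281*139)) = ((130 + 13*(-513)) + 36275)*(388986 + (-286 - 281*139)) = ((130 - 6669) + 36275)*(388986 + (-286 - 39059)) = (-6539 + 36275)*(388986 - 39345) = 29736*349641 = 10396924776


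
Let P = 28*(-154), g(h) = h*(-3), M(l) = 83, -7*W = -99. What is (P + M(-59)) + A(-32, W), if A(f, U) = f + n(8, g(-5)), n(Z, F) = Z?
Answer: -4253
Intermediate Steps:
W = 99/7 (W = -1/7*(-99) = 99/7 ≈ 14.143)
g(h) = -3*h
P = -4312
A(f, U) = 8 + f (A(f, U) = f + 8 = 8 + f)
(P + M(-59)) + A(-32, W) = (-4312 + 83) + (8 - 32) = -4229 - 24 = -4253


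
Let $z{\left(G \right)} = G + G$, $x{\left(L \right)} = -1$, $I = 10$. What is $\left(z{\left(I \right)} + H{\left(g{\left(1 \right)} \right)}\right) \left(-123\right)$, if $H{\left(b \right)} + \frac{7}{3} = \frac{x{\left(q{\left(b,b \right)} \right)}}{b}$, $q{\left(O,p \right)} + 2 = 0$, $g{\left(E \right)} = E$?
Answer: $-2050$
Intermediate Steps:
$q{\left(O,p \right)} = -2$ ($q{\left(O,p \right)} = -2 + 0 = -2$)
$H{\left(b \right)} = - \frac{7}{3} - \frac{1}{b}$
$z{\left(G \right)} = 2 G$
$\left(z{\left(I \right)} + H{\left(g{\left(1 \right)} \right)}\right) \left(-123\right) = \left(2 \cdot 10 - \frac{10}{3}\right) \left(-123\right) = \left(20 - \frac{10}{3}\right) \left(-123\right) = \frac{50}{3} \left(-123\right) = -2050$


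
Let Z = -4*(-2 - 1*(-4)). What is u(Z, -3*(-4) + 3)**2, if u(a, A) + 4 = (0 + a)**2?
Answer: 3600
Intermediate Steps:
Z = -8 (Z = -4*(-2 + 4) = -4*2 = -8)
u(a, A) = -4 + a**2 (u(a, A) = -4 + (0 + a)**2 = -4 + a**2)
u(Z, -3*(-4) + 3)**2 = (-4 + (-8)**2)**2 = (-4 + 64)**2 = 60**2 = 3600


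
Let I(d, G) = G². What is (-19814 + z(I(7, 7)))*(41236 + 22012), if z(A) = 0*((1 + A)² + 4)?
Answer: -1253195872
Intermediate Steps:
z(A) = 0 (z(A) = 0*(4 + (1 + A)²) = 0)
(-19814 + z(I(7, 7)))*(41236 + 22012) = (-19814 + 0)*(41236 + 22012) = -19814*63248 = -1253195872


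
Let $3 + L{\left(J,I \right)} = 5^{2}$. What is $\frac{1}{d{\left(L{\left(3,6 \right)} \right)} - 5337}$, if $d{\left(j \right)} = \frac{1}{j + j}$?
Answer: $- \frac{44}{234827} \approx -0.00018737$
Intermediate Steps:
$L{\left(J,I \right)} = 22$ ($L{\left(J,I \right)} = -3 + 5^{2} = -3 + 25 = 22$)
$d{\left(j \right)} = \frac{1}{2 j}$
$\frac{1}{d{\left(L{\left(3,6 \right)} \right)} - 5337} = \frac{1}{\frac{1}{2 \cdot 22} - 5337} = \frac{1}{\frac{1}{2} \cdot \frac{1}{22} - 5337} = \frac{1}{\frac{1}{44} - 5337} = \frac{1}{- \frac{234827}{44}} = - \frac{44}{234827}$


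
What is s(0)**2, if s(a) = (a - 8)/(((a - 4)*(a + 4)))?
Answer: 1/4 ≈ 0.25000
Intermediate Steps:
s(a) = (-8 + a)/((-4 + a)*(4 + a)) (s(a) = (-8 + a)/(((-4 + a)*(4 + a))) = (-8 + a)*(1/((-4 + a)*(4 + a))) = (-8 + a)/((-4 + a)*(4 + a)))
s(0)**2 = ((-8 + 0)/(-16 + 0**2))**2 = (-8/(-16 + 0))**2 = (-8/(-16))**2 = (-1/16*(-8))**2 = (1/2)**2 = 1/4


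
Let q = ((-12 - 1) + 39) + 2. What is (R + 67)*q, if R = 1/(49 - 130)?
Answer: 151928/81 ≈ 1875.7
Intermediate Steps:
q = 28 (q = (-13 + 39) + 2 = 26 + 2 = 28)
R = -1/81 (R = 1/(-81) = -1/81 ≈ -0.012346)
(R + 67)*q = (-1/81 + 67)*28 = (5426/81)*28 = 151928/81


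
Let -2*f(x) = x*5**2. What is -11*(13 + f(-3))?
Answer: -1111/2 ≈ -555.50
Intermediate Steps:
f(x) = -25*x/2 (f(x) = -x*5**2/2 = -x*25/2 = -25*x/2)
-11*(13 + f(-3)) = -11*(13 - 25/2*(-3)) = -11*(13 + 75/2) = -11*101/2 = -1111/2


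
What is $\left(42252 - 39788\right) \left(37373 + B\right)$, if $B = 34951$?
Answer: $178206336$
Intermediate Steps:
$\left(42252 - 39788\right) \left(37373 + B\right) = \left(42252 - 39788\right) \left(37373 + 34951\right) = 2464 \cdot 72324 = 178206336$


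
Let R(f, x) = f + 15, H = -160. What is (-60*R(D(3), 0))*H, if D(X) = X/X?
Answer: 153600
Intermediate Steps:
D(X) = 1
R(f, x) = 15 + f
(-60*R(D(3), 0))*H = -60*(15 + 1)*(-160) = -60*16*(-160) = -960*(-160) = 153600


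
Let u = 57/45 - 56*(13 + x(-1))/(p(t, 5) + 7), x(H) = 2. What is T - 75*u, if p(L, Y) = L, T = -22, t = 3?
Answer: 6183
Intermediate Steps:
u = -1241/15 (u = 57/45 - 56*(13 + 2)/(3 + 7) = 57*(1/45) - 56/(10/15) = 19/15 - 56/(10*(1/15)) = 19/15 - 56/2/3 = 19/15 - 56*3/2 = 19/15 - 84 = -1241/15 ≈ -82.733)
T - 75*u = -22 - 75*(-1241/15) = -22 + 6205 = 6183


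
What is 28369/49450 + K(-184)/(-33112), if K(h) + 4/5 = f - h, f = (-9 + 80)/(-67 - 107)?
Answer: 80937428131/142452790800 ≈ 0.56817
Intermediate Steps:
f = -71/174 (f = 71/(-174) = 71*(-1/174) = -71/174 ≈ -0.40805)
K(h) = -1051/870 - h (K(h) = -⅘ + (-71/174 - h) = -1051/870 - h)
28369/49450 + K(-184)/(-33112) = 28369/49450 + (-1051/870 - 1*(-184))/(-33112) = 28369*(1/49450) + (-1051/870 + 184)*(-1/33112) = 28369/49450 + (159029/870)*(-1/33112) = 28369/49450 - 159029/28807440 = 80937428131/142452790800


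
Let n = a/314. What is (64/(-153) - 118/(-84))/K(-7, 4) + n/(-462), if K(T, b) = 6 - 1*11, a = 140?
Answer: -3667001/18496170 ≈ -0.19826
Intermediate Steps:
K(T, b) = -5 (K(T, b) = 6 - 11 = -5)
n = 70/157 (n = 140/314 = 140*(1/314) = 70/157 ≈ 0.44586)
(64/(-153) - 118/(-84))/K(-7, 4) + n/(-462) = (64/(-153) - 118/(-84))/(-5) + (70/157)/(-462) = (64*(-1/153) - 118*(-1/84))*(-⅕) + (70/157)*(-1/462) = (-64/153 + 59/42)*(-⅕) - 5/5181 = (2113/2142)*(-⅕) - 5/5181 = -2113/10710 - 5/5181 = -3667001/18496170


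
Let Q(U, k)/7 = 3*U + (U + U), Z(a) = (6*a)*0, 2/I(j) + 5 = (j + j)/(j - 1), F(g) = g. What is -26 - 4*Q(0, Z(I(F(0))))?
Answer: -26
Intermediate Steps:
I(j) = 2/(-5 + 2*j/(-1 + j)) (I(j) = 2/(-5 + (j + j)/(j - 1)) = 2/(-5 + (2*j)/(-1 + j)) = 2/(-5 + 2*j/(-1 + j)))
Z(a) = 0
Q(U, k) = 35*U (Q(U, k) = 7*(3*U + (U + U)) = 7*(3*U + 2*U) = 7*(5*U) = 35*U)
-26 - 4*Q(0, Z(I(F(0)))) = -26 - 140*0 = -26 - 4*0 = -26 + 0 = -26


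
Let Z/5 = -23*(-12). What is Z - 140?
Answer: 1240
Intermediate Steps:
Z = 1380 (Z = 5*(-23*(-12)) = 5*276 = 1380)
Z - 140 = 1380 - 140 = 1240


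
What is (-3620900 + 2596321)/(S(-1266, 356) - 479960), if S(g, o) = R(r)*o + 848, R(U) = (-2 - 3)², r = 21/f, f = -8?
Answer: 1024579/470212 ≈ 2.1790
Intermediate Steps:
r = -21/8 (r = 21/(-8) = 21*(-⅛) = -21/8 ≈ -2.6250)
R(U) = 25 (R(U) = (-5)² = 25)
S(g, o) = 848 + 25*o (S(g, o) = 25*o + 848 = 848 + 25*o)
(-3620900 + 2596321)/(S(-1266, 356) - 479960) = (-3620900 + 2596321)/((848 + 25*356) - 479960) = -1024579/((848 + 8900) - 479960) = -1024579/(9748 - 479960) = -1024579/(-470212) = -1024579*(-1/470212) = 1024579/470212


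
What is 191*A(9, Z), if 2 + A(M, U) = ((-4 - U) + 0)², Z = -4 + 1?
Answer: -191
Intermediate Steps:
Z = -3
A(M, U) = -2 + (-4 - U)² (A(M, U) = -2 + ((-4 - U) + 0)² = -2 + (-4 - U)²)
191*A(9, Z) = 191*(-2 + (4 - 3)²) = 191*(-2 + 1²) = 191*(-2 + 1) = 191*(-1) = -191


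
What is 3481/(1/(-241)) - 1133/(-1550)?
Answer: -1300326417/1550 ≈ -8.3892e+5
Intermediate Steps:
3481/(1/(-241)) - 1133/(-1550) = 3481/(-1/241) - 1133*(-1/1550) = 3481*(-241) + 1133/1550 = -838921 + 1133/1550 = -1300326417/1550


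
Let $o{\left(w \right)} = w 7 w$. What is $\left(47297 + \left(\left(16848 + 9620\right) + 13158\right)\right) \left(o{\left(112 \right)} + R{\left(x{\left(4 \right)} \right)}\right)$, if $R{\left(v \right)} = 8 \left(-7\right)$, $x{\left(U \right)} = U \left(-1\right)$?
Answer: $7627667096$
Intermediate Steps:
$x{\left(U \right)} = - U$
$R{\left(v \right)} = -56$
$o{\left(w \right)} = 7 w^{2}$ ($o{\left(w \right)} = 7 w w = 7 w^{2}$)
$\left(47297 + \left(\left(16848 + 9620\right) + 13158\right)\right) \left(o{\left(112 \right)} + R{\left(x{\left(4 \right)} \right)}\right) = \left(47297 + \left(\left(16848 + 9620\right) + 13158\right)\right) \left(7 \cdot 112^{2} - 56\right) = \left(47297 + \left(26468 + 13158\right)\right) \left(7 \cdot 12544 - 56\right) = \left(47297 + 39626\right) \left(87808 - 56\right) = 86923 \cdot 87752 = 7627667096$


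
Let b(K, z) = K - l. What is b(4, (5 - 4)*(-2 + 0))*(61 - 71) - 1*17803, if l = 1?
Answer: -17833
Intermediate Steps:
b(K, z) = -1 + K (b(K, z) = K - 1*1 = K - 1 = -1 + K)
b(4, (5 - 4)*(-2 + 0))*(61 - 71) - 1*17803 = (-1 + 4)*(61 - 71) - 1*17803 = 3*(-10) - 17803 = -30 - 17803 = -17833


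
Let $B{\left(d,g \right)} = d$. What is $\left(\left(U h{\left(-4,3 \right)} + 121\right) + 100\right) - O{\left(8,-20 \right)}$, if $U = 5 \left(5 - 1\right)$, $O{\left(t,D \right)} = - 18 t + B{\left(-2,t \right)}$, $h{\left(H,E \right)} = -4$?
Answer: $287$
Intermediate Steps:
$O{\left(t,D \right)} = -2 - 18 t$ ($O{\left(t,D \right)} = - 18 t - 2 = -2 - 18 t$)
$U = 20$ ($U = 5 \cdot 4 = 20$)
$\left(\left(U h{\left(-4,3 \right)} + 121\right) + 100\right) - O{\left(8,-20 \right)} = \left(\left(20 \left(-4\right) + 121\right) + 100\right) - \left(-2 - 144\right) = \left(\left(-80 + 121\right) + 100\right) - \left(-2 - 144\right) = \left(41 + 100\right) - -146 = 141 + 146 = 287$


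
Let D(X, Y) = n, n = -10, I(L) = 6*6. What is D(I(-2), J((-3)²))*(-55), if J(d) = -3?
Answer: 550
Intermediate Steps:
I(L) = 36
D(X, Y) = -10
D(I(-2), J((-3)²))*(-55) = -10*(-55) = 550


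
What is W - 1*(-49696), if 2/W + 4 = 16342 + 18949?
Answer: 1753622754/35287 ≈ 49696.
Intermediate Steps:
W = 2/35287 (W = 2/(-4 + (16342 + 18949)) = 2/(-4 + 35291) = 2/35287 ≈ 5.6678e-5)
W - 1*(-49696) = 2/35287 - 1*(-49696) = 2/35287 + 49696 = 1753622754/35287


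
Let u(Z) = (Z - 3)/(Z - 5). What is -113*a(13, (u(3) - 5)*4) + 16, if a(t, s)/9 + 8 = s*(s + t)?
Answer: -134228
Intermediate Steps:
u(Z) = (-3 + Z)/(-5 + Z)
a(t, s) = -72 + 9*s*(s + t) (a(t, s) = -72 + 9*(s*(s + t)) = -72 + 9*s*(s + t))
-113*a(13, (u(3) - 5)*4) + 16 = -113*(-72 + 9*(((-3 + 3)/(-5 + 3) - 5)*4)² + 9*(((-3 + 3)/(-5 + 3) - 5)*4)*13) + 16 = -113*(-72 + 9*((0/(-2) - 5)*4)² + 9*((0/(-2) - 5)*4)*13) + 16 = -113*(-72 + 9*((-½*0 - 5)*4)² + 9*((-½*0 - 5)*4)*13) + 16 = -113*(-72 + 9*((0 - 5)*4)² + 9*((0 - 5)*4)*13) + 16 = -113*(-72 + 9*(-5*4)² + 9*(-5*4)*13) + 16 = -113*(-72 + 9*(-20)² + 9*(-20)*13) + 16 = -113*(-72 + 9*400 - 2340) + 16 = -113*(-72 + 3600 - 2340) + 16 = -113*1188 + 16 = -134244 + 16 = -134228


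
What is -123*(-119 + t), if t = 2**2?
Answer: 14145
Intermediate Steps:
t = 4
-123*(-119 + t) = -123*(-119 + 4) = -123*(-115) = 14145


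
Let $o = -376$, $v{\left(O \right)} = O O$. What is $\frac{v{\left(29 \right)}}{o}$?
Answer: $- \frac{841}{376} \approx -2.2367$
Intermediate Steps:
$v{\left(O \right)} = O^{2}$
$\frac{v{\left(29 \right)}}{o} = \frac{29^{2}}{-376} = 841 \left(- \frac{1}{376}\right) = - \frac{841}{376}$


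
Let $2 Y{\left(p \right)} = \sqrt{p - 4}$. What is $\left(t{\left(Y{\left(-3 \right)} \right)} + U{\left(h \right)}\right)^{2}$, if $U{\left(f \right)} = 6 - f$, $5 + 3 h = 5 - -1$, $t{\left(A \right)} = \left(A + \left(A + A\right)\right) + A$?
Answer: $\frac{37}{9} + \frac{68 i \sqrt{7}}{3} \approx 4.1111 + 59.97 i$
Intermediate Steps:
$Y{\left(p \right)} = \frac{\sqrt{-4 + p}}{2}$ ($Y{\left(p \right)} = \frac{\sqrt{p - 4}}{2} = \frac{\sqrt{-4 + p}}{2}$)
$t{\left(A \right)} = 4 A$ ($t{\left(A \right)} = \left(A + 2 A\right) + A = 3 A + A = 4 A$)
$h = \frac{1}{3}$ ($h = - \frac{5}{3} + \frac{5 - -1}{3} = - \frac{5}{3} + \frac{5 + 1}{3} = - \frac{5}{3} + \frac{1}{3} \cdot 6 = - \frac{5}{3} + 2 = \frac{1}{3} \approx 0.33333$)
$\left(t{\left(Y{\left(-3 \right)} \right)} + U{\left(h \right)}\right)^{2} = \left(4 \frac{\sqrt{-4 - 3}}{2} + \left(6 - \frac{1}{3}\right)\right)^{2} = \left(4 \frac{\sqrt{-7}}{2} + \left(6 - \frac{1}{3}\right)\right)^{2} = \left(4 \frac{i \sqrt{7}}{2} + \frac{17}{3}\right)^{2} = \left(2 i \sqrt{7} + \frac{17}{3}\right)^{2} = \left(\frac{17}{3} + 2 i \sqrt{7}\right)^{2}$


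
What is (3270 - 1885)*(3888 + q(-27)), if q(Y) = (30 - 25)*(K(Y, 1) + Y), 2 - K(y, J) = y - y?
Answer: 5211755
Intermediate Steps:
K(y, J) = 2 (K(y, J) = 2 - (y - y) = 2 - 1*0 = 2 + 0 = 2)
q(Y) = 10 + 5*Y (q(Y) = (30 - 25)*(2 + Y) = 5*(2 + Y) = 10 + 5*Y)
(3270 - 1885)*(3888 + q(-27)) = (3270 - 1885)*(3888 + (10 + 5*(-27))) = 1385*(3888 + (10 - 135)) = 1385*(3888 - 125) = 1385*3763 = 5211755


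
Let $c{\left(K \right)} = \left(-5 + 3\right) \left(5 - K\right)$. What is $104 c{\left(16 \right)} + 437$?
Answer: $2725$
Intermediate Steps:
$c{\left(K \right)} = -10 + 2 K$ ($c{\left(K \right)} = - 2 \left(5 - K\right) = -10 + 2 K$)
$104 c{\left(16 \right)} + 437 = 104 \left(-10 + 2 \cdot 16\right) + 437 = 104 \left(-10 + 32\right) + 437 = 104 \cdot 22 + 437 = 2288 + 437 = 2725$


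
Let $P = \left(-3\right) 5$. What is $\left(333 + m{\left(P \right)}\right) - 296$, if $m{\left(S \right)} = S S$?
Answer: $262$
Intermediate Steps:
$P = -15$
$m{\left(S \right)} = S^{2}$
$\left(333 + m{\left(P \right)}\right) - 296 = \left(333 + \left(-15\right)^{2}\right) - 296 = \left(333 + 225\right) - 296 = 558 - 296 = 262$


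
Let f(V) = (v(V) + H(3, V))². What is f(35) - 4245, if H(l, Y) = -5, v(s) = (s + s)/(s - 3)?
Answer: -1084695/256 ≈ -4237.1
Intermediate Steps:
v(s) = 2*s/(-3 + s) (v(s) = (2*s)/(-3 + s) = 2*s/(-3 + s))
f(V) = (-5 + 2*V/(-3 + V))² (f(V) = (2*V/(-3 + V) - 5)² = (-5 + 2*V/(-3 + V))²)
f(35) - 4245 = 9*(5 - 1*35)²/(-3 + 35)² - 4245 = 9*(5 - 35)²/32² - 4245 = 9*(1/1024)*(-30)² - 4245 = 9*(1/1024)*900 - 4245 = 2025/256 - 4245 = -1084695/256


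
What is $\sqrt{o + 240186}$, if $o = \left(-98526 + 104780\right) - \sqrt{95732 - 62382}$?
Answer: $\sqrt{246440 - 5 \sqrt{1334}} \approx 496.24$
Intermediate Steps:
$o = 6254 - 5 \sqrt{1334}$ ($o = 6254 - \sqrt{33350} = 6254 - 5 \sqrt{1334} \approx 6071.4$)
$\sqrt{o + 240186} = \sqrt{\left(6254 - 5 \sqrt{1334}\right) + 240186} = \sqrt{246440 - 5 \sqrt{1334}}$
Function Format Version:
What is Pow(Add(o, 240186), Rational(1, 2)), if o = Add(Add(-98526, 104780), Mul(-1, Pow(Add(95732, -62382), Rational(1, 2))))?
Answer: Pow(Add(246440, Mul(-5, Pow(1334, Rational(1, 2)))), Rational(1, 2)) ≈ 496.24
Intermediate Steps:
o = Add(6254, Mul(-5, Pow(1334, Rational(1, 2)))) (o = Add(6254, Mul(-1, Pow(33350, Rational(1, 2)))) = Add(6254, Mul(-1, Mul(5, Pow(1334, Rational(1, 2))))) = Add(6254, Mul(-5, Pow(1334, Rational(1, 2)))) ≈ 6071.4)
Pow(Add(o, 240186), Rational(1, 2)) = Pow(Add(Add(6254, Mul(-5, Pow(1334, Rational(1, 2)))), 240186), Rational(1, 2)) = Pow(Add(246440, Mul(-5, Pow(1334, Rational(1, 2)))), Rational(1, 2))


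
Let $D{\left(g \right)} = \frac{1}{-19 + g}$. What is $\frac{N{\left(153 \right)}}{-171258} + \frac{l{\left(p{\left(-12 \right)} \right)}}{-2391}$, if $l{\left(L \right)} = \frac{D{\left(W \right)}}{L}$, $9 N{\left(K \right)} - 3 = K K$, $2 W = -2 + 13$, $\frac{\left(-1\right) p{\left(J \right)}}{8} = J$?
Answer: $- \frac{1343445665}{88447221648} \approx -0.015189$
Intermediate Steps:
$p{\left(J \right)} = - 8 J$
$W = \frac{11}{2}$ ($W = \frac{-2 + 13}{2} = \frac{1}{2} \cdot 11 = \frac{11}{2} \approx 5.5$)
$N{\left(K \right)} = \frac{1}{3} + \frac{K^{2}}{9}$ ($N{\left(K \right)} = \frac{1}{3} + \frac{K K}{9} = \frac{1}{3} + \frac{K^{2}}{9}$)
$l{\left(L \right)} = - \frac{2}{27 L}$ ($l{\left(L \right)} = \frac{1}{\left(-19 + \frac{11}{2}\right) L} = \frac{1}{\left(- \frac{27}{2}\right) L} = - \frac{2}{27 L}$)
$\frac{N{\left(153 \right)}}{-171258} + \frac{l{\left(p{\left(-12 \right)} \right)}}{-2391} = \frac{\frac{1}{3} + \frac{153^{2}}{9}}{-171258} + \frac{\left(- \frac{2}{27}\right) \frac{1}{\left(-8\right) \left(-12\right)}}{-2391} = \left(\frac{1}{3} + \frac{1}{9} \cdot 23409\right) \left(- \frac{1}{171258}\right) + - \frac{2}{27 \cdot 96} \left(- \frac{1}{2391}\right) = \left(\frac{1}{3} + 2601\right) \left(- \frac{1}{171258}\right) + \left(- \frac{2}{27}\right) \frac{1}{96} \left(- \frac{1}{2391}\right) = \frac{7804}{3} \left(- \frac{1}{171258}\right) - - \frac{1}{3098736} = - \frac{3902}{256887} + \frac{1}{3098736} = - \frac{1343445665}{88447221648}$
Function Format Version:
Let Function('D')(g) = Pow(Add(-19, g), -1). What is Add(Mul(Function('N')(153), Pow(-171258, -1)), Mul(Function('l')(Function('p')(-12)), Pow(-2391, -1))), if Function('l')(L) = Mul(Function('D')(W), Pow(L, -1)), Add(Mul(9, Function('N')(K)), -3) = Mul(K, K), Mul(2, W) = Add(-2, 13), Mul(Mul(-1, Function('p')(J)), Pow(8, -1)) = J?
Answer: Rational(-1343445665, 88447221648) ≈ -0.015189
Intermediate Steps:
Function('p')(J) = Mul(-8, J)
W = Rational(11, 2) (W = Mul(Rational(1, 2), Add(-2, 13)) = Mul(Rational(1, 2), 11) = Rational(11, 2) ≈ 5.5000)
Function('N')(K) = Add(Rational(1, 3), Mul(Rational(1, 9), Pow(K, 2))) (Function('N')(K) = Add(Rational(1, 3), Mul(Rational(1, 9), Mul(K, K))) = Add(Rational(1, 3), Mul(Rational(1, 9), Pow(K, 2))))
Function('l')(L) = Mul(Rational(-2, 27), Pow(L, -1)) (Function('l')(L) = Mul(Pow(Add(-19, Rational(11, 2)), -1), Pow(L, -1)) = Mul(Pow(Rational(-27, 2), -1), Pow(L, -1)) = Mul(Rational(-2, 27), Pow(L, -1)))
Add(Mul(Function('N')(153), Pow(-171258, -1)), Mul(Function('l')(Function('p')(-12)), Pow(-2391, -1))) = Add(Mul(Add(Rational(1, 3), Mul(Rational(1, 9), Pow(153, 2))), Pow(-171258, -1)), Mul(Mul(Rational(-2, 27), Pow(Mul(-8, -12), -1)), Pow(-2391, -1))) = Add(Mul(Add(Rational(1, 3), Mul(Rational(1, 9), 23409)), Rational(-1, 171258)), Mul(Mul(Rational(-2, 27), Pow(96, -1)), Rational(-1, 2391))) = Add(Mul(Add(Rational(1, 3), 2601), Rational(-1, 171258)), Mul(Mul(Rational(-2, 27), Rational(1, 96)), Rational(-1, 2391))) = Add(Mul(Rational(7804, 3), Rational(-1, 171258)), Mul(Rational(-1, 1296), Rational(-1, 2391))) = Add(Rational(-3902, 256887), Rational(1, 3098736)) = Rational(-1343445665, 88447221648)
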